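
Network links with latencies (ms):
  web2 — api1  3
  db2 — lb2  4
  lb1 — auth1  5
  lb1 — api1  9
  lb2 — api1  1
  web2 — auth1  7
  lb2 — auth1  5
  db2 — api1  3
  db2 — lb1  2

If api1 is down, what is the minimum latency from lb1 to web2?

12

Routes from lb1 to web2 avoiding api1:
lb1-db2-lb2-auth1-web2: 2 + 4 + 5 + 7 = 18
lb1-auth1-web2: 5 + 7 = 12
The minimum is 12 ms.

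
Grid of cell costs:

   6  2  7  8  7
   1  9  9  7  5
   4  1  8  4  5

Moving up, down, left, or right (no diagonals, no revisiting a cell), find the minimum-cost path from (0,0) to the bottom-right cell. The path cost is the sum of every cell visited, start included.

29

Best path: (0,0) → (1,0) → (2,0) → (2,1) → (2,2) → (2,3) → (2,4)
Cost: 6 + 1 + 4 + 1 + 8 + 4 + 5 = 29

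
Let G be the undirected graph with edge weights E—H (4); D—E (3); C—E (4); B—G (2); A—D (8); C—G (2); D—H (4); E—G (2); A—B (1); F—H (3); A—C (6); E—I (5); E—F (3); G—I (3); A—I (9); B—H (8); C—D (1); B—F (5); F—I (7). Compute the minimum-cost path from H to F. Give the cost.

Some routes from H to F:
H→E→F: 4 + 3 = 7
H→F: 3
H→D→E→F: 4 + 3 + 3 = 10
Shortest: 3.

3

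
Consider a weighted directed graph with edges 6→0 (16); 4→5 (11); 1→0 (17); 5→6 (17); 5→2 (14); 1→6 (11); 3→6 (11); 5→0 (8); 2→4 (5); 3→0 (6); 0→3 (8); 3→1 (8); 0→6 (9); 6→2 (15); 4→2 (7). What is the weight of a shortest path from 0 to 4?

29

Candidate routes:
0 - 3 - 1 - 6 - 2 - 4: 8 + 8 + 11 + 15 + 5 = 47
0 - 6 - 2 - 4: 9 + 15 + 5 = 29
0 - 3 - 6 - 2 - 4: 8 + 11 + 15 + 5 = 39
The minimum is 29.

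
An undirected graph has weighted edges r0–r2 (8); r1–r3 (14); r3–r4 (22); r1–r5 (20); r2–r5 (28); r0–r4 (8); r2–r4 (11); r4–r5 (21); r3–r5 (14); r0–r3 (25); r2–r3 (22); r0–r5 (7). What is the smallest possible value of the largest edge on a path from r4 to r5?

Checking several routes:
r4 - r5: max(21) = 21
r4 - r2 - r3 - r1 - r5: max(11, 22, 14, 20) = 22
r4 - r2 - r0 - r5: max(11, 8, 7) = 11
r4 - r0 - r2 - r3 - r1 - r5: max(8, 8, 22, 14, 20) = 22
r4 - r0 - r2 - r3 - r5: max(8, 8, 22, 14) = 22
r4 - r0 - r5: max(8, 7) = 8
Smallest bottleneck: 8.

8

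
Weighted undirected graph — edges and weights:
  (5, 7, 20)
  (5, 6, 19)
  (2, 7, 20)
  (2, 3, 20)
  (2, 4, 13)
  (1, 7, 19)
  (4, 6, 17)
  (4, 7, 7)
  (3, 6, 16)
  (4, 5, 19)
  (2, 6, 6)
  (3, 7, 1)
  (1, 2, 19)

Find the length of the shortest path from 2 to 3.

Checking several routes:
2 → 7 → 3: 20 + 1 = 21
2 → 3: 20
2 → 4 → 7 → 3: 13 + 7 + 1 = 21
2 → 6 → 3: 6 + 16 = 22
2 → 1 → 7 → 3: 19 + 19 + 1 = 39
2 → 6 → 4 → 7 → 3: 6 + 17 + 7 + 1 = 31
The minimum is 20.

20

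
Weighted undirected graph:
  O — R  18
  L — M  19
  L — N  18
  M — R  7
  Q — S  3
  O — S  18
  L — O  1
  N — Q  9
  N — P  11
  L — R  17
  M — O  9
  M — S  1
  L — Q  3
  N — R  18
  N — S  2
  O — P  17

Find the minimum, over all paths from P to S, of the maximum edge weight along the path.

Comparing a few candidate routes:
P → O → M → S: max(17, 9, 1) = 17
P → N → Q → S: max(11, 9, 3) = 11
P → N → S: max(11, 2) = 11
P → N → Q → L → R → M → S: max(11, 9, 3, 17, 7, 1) = 17
P → N → Q → L → O → M → S: max(11, 9, 3, 1, 9, 1) = 11
Smallest bottleneck: 11.

11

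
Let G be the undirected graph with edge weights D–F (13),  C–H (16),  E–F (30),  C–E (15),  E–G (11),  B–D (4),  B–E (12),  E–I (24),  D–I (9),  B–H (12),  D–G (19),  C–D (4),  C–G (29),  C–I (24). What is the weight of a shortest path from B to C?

Comparing a few candidate routes:
B→E→C: 12 + 15 = 27
B→E→G→D→C: 12 + 11 + 19 + 4 = 46
B→D→I→C: 4 + 9 + 24 = 37
B→D→C: 4 + 4 = 8
B→H→C: 12 + 16 = 28
Best route has total 8.

8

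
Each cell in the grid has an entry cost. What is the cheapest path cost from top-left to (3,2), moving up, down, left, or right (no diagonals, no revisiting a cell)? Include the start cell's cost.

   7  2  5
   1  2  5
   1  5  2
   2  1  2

14

One optimal route is [0,0] [1,0] [2,0] [3,0] [3,1] [3,2].
Its cost is 7 + 1 + 1 + 2 + 1 + 2 = 14.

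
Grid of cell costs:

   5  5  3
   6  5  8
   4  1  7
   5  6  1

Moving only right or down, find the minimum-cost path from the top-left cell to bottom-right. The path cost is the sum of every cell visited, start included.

23

Best path: [0,0] -> [0,1] -> [1,1] -> [2,1] -> [3,1] -> [3,2]
Cost: 5 + 5 + 5 + 1 + 6 + 1 = 23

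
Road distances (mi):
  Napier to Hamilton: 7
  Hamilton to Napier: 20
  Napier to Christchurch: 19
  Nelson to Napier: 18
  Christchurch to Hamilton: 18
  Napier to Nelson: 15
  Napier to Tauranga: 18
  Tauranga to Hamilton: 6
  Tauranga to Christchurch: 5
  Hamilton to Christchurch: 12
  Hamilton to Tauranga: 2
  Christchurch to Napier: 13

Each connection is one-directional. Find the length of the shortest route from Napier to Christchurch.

Candidate routes:
Napier - Tauranga - Christchurch: 18 + 5 = 23
Napier - Christchurch: 19
Napier - Hamilton - Tauranga - Christchurch: 7 + 2 + 5 = 14
Napier - Tauranga - Hamilton - Christchurch: 18 + 6 + 12 = 36
Napier - Hamilton - Christchurch: 7 + 12 = 19
Shortest: 14 mi.

14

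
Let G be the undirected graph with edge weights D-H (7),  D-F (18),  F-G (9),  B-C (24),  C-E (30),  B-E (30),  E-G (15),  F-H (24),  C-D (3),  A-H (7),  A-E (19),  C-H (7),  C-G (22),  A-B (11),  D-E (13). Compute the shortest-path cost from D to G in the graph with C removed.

27

A few of the D→G routes:
D→H→A→B→E→G: 7 + 7 + 11 + 30 + 15 = 70
D→H→A→E→G: 7 + 7 + 19 + 15 = 48
D→F→G: 18 + 9 = 27
D→H→F→G: 7 + 24 + 9 = 40
D→E→G: 13 + 15 = 28
Best route has total 27.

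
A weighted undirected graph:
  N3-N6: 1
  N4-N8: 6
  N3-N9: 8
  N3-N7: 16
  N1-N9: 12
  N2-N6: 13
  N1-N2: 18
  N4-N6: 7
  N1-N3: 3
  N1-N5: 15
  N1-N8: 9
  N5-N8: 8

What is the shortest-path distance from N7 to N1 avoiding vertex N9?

Routes from N7 to N1 avoiding N9:
N7 -> N3 -> N6 -> N4 -> N8 -> N1: 16 + 1 + 7 + 6 + 9 = 39
N7 -> N3 -> N6 -> N4 -> N8 -> N5 -> N1: 16 + 1 + 7 + 6 + 8 + 15 = 53
N7 -> N3 -> N6 -> N2 -> N1: 16 + 1 + 13 + 18 = 48
N7 -> N3 -> N1: 16 + 3 = 19
The minimum is 19.

19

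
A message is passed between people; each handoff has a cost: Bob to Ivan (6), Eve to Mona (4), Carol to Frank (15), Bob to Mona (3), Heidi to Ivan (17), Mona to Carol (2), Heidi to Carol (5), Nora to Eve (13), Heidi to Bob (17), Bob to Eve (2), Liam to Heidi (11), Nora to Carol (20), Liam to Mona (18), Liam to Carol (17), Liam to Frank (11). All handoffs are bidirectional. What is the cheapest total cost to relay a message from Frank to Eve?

Comparing a few candidate routes:
Frank-Carol-Mona-Eve: 15 + 2 + 4 = 21
Frank-Liam-Carol-Mona-Eve: 11 + 17 + 2 + 4 = 34
Frank-Liam-Mona-Eve: 11 + 18 + 4 = 33
Frank-Liam-Heidi-Carol-Mona-Bob-Eve: 11 + 11 + 5 + 2 + 3 + 2 = 34
Frank-Carol-Mona-Bob-Eve: 15 + 2 + 3 + 2 = 22
Frank-Liam-Heidi-Carol-Mona-Eve: 11 + 11 + 5 + 2 + 4 = 33
The minimum is 21.

21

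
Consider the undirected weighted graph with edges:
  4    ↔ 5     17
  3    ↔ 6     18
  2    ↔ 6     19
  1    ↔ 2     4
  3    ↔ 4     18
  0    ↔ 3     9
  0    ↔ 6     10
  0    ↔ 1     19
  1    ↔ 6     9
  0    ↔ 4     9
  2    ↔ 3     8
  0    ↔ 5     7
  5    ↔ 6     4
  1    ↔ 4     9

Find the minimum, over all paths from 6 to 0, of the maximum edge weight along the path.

Comparing a few candidate routes:
6→5→0: max(4, 7) = 7
6→0: max(10) = 10
6→1→4→0: max(9, 9, 9) = 9
6→1→2→3→0: max(9, 4, 8, 9) = 9
6→1→4→5→0: max(9, 9, 17, 7) = 17
Smallest bottleneck: 7.

7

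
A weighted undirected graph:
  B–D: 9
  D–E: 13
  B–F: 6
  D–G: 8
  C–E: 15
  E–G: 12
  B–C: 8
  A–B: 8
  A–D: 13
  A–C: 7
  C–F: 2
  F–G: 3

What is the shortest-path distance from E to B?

Comparing a few candidate routes:
E → D → B: 13 + 9 = 22
E → G → F → B: 12 + 3 + 6 = 21
E → C → B: 15 + 8 = 23
Best route has total 21.

21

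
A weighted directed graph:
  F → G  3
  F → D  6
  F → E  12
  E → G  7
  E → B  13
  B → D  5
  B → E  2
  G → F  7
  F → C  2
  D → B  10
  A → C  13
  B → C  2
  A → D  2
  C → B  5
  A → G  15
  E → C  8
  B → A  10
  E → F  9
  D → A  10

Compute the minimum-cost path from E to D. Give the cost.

Checking several routes:
E - C - B - D: 8 + 5 + 5 = 18
E - F - D: 9 + 6 = 15
E - B - D: 13 + 5 = 18
Best route has total 15.

15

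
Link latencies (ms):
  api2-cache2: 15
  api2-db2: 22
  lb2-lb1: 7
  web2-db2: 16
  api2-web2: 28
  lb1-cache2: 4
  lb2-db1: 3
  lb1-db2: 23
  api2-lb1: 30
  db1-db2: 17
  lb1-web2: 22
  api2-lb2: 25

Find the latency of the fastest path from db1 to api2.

A few of the db1→api2 routes:
db1 - db2 - api2: 17 + 22 = 39
db1 - lb2 - lb1 - db2 - api2: 3 + 7 + 23 + 22 = 55
db1 - lb2 - lb1 - cache2 - api2: 3 + 7 + 4 + 15 = 29
db1 - db2 - lb1 - cache2 - api2: 17 + 23 + 4 + 15 = 59
db1 - lb2 - lb1 - api2: 3 + 7 + 30 = 40
db1 - lb2 - api2: 3 + 25 = 28
The minimum is 28 ms.

28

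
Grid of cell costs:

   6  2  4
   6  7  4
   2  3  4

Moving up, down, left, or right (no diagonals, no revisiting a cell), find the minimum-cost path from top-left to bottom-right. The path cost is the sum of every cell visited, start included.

Take [0,0] [0,1] [0,2] [1,2] [2,2] for a total of 6 + 2 + 4 + 4 + 4 = 20.

20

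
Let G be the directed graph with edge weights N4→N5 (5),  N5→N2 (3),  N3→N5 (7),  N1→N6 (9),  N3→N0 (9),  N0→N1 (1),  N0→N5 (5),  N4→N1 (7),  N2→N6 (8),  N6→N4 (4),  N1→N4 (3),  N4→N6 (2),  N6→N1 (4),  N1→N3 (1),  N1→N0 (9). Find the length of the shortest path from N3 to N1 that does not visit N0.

22

Paths from N3 to N1 avoiding N0:
N3→N5→N2→N6→N4→N1: 7 + 3 + 8 + 4 + 7 = 29
N3→N5→N2→N6→N1: 7 + 3 + 8 + 4 = 22
The minimum is 22.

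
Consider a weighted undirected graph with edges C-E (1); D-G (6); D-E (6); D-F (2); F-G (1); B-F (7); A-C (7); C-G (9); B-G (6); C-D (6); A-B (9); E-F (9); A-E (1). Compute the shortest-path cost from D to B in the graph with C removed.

Comparing a few candidate routes:
D-F-E-A-B: 2 + 9 + 1 + 9 = 21
D-F-G-B: 2 + 1 + 6 = 9
D-E-A-B: 6 + 1 + 9 = 16
D-F-B: 2 + 7 = 9
D-G-B: 6 + 6 = 12
D-G-F-B: 6 + 1 + 7 = 14
Best route has total 9.

9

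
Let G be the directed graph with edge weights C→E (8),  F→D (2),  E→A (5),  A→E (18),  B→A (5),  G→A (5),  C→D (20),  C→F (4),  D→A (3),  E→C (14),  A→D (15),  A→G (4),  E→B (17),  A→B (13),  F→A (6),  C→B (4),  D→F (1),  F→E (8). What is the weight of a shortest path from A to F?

16

Candidate routes:
A→E→C→D→F: 18 + 14 + 20 + 1 = 53
A→E→C→F: 18 + 14 + 4 = 36
A→D→F: 15 + 1 = 16
The minimum is 16.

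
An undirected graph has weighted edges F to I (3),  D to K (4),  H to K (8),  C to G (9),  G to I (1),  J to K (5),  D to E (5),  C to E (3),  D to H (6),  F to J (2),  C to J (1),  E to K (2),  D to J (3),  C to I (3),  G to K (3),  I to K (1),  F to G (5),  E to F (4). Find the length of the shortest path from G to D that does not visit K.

8

A few of the G→D routes:
G - I - F - J - D: 1 + 3 + 2 + 3 = 9
G - I - C - J - D: 1 + 3 + 1 + 3 = 8
G - F - J - D: 5 + 2 + 3 = 10
Shortest: 8.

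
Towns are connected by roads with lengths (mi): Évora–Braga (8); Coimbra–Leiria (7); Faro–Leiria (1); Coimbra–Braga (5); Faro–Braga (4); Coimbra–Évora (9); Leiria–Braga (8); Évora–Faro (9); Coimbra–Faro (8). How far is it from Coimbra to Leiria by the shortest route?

7

Checking several routes:
Coimbra-Braga-Faro-Leiria: 5 + 4 + 1 = 10
Coimbra-Évora-Faro-Leiria: 9 + 9 + 1 = 19
Coimbra-Faro-Leiria: 8 + 1 = 9
Coimbra-Braga-Leiria: 5 + 8 = 13
Coimbra-Faro-Braga-Leiria: 8 + 4 + 8 = 20
Coimbra-Leiria: 7
The minimum is 7 mi.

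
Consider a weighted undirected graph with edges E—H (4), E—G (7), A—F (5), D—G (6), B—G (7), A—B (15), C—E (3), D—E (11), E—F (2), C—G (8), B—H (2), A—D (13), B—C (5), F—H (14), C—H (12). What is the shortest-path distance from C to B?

A few of the C→B routes:
C - E - G - B: 3 + 7 + 7 = 17
C - B: 5
C - G - E - H - B: 8 + 7 + 4 + 2 = 21
C - G - B: 8 + 7 = 15
C - H - B: 12 + 2 = 14
C - E - H - B: 3 + 4 + 2 = 9
Shortest: 5.

5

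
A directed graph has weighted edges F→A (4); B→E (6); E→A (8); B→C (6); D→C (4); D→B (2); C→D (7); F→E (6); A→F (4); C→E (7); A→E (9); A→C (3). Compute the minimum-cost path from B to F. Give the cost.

18

Candidate routes:
B→C→E→A→F: 6 + 7 + 8 + 4 = 25
B→E→A→F: 6 + 8 + 4 = 18
Best route has total 18.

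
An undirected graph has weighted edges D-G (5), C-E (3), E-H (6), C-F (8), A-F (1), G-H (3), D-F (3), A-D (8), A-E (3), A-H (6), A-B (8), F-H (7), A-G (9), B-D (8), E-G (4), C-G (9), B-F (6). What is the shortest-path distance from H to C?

9

Comparing a few candidate routes:
H→E→C: 6 + 3 = 9
H→G→C: 3 + 9 = 12
H→G→E→C: 3 + 4 + 3 = 10
H→F→A→E→C: 7 + 1 + 3 + 3 = 14
H→A→E→C: 6 + 3 + 3 = 12
Shortest: 9.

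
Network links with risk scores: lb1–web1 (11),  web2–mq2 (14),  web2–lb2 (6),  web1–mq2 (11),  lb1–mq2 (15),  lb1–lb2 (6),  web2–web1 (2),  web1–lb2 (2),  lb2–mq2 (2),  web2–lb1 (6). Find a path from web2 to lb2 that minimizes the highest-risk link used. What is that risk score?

2

A few of the web2→lb2 routes:
web2 → web1 → lb2: max(2, 2) = 2
web2 → lb1 → lb2: max(6, 6) = 6
web2 → web1 → lb1 → lb2: max(2, 11, 6) = 11
web2 → lb2: max(6) = 6
web2 → web1 → mq2 → lb2: max(2, 11, 2) = 11
Best route has worst link 2.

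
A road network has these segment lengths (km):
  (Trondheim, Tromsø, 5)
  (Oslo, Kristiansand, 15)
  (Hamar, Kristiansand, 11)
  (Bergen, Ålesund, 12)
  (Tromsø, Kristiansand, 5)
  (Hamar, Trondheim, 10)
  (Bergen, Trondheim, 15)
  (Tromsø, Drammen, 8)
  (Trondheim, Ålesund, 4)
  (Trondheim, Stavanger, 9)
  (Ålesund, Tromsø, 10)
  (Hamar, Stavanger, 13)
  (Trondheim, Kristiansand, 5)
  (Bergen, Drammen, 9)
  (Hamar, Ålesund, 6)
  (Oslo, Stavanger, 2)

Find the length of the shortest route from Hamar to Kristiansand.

11

Checking several routes:
Hamar -> Ålesund -> Trondheim -> Kristiansand: 6 + 4 + 5 = 15
Hamar -> Ålesund -> Trondheim -> Tromsø -> Kristiansand: 6 + 4 + 5 + 5 = 20
Hamar -> Trondheim -> Kristiansand: 10 + 5 = 15
Hamar -> Kristiansand: 11
Hamar -> Trondheim -> Tromsø -> Kristiansand: 10 + 5 + 5 = 20
Shortest: 11 km.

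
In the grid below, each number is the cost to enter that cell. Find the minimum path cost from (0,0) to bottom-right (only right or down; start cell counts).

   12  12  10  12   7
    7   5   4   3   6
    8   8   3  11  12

49

Take [0,0] [1,0] [1,1] [1,2] [1,3] [1,4] [2,4] for a total of 12 + 7 + 5 + 4 + 3 + 6 + 12 = 49.
For comparison, the top-then-right route costs 71.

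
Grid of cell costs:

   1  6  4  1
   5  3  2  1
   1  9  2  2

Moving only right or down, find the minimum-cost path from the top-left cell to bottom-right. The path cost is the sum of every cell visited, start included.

Take (0,0) → (1,0) → (1,1) → (1,2) → (1,3) → (2,3) for a total of 1 + 5 + 3 + 2 + 1 + 2 = 14.
For comparison, the top-then-right route costs 15.

14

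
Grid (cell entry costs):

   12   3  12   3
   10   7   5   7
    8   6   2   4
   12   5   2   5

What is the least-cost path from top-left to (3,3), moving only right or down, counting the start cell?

Cheapest: (0,0) (0,1) (1,1) (1,2) (2,2) (3,2) (3,3)
  12 + 3 + 7 + 5 + 2 + 2 + 5 = 36
For comparison, the top-then-right route costs 46.

36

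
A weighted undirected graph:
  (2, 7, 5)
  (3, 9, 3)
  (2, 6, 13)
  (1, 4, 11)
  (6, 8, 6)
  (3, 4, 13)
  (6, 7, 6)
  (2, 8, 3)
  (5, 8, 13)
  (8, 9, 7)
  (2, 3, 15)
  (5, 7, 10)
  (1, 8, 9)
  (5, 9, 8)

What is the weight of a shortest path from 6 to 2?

9

Some routes from 6 to 2:
6 - 2: 13
6 - 8 - 9 - 3 - 2: 6 + 7 + 3 + 15 = 31
6 - 8 - 2: 6 + 3 = 9
6 - 7 - 2: 6 + 5 = 11
6 - 8 - 5 - 7 - 2: 6 + 13 + 10 + 5 = 34
6 - 7 - 5 - 8 - 2: 6 + 10 + 13 + 3 = 32
Shortest: 9.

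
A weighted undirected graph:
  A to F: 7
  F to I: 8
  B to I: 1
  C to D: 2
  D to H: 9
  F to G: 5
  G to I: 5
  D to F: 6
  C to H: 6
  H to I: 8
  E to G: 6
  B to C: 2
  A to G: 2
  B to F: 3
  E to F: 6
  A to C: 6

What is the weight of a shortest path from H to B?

8

Comparing a few candidate routes:
H → C → B: 6 + 2 = 8
H → D → C → B: 9 + 2 + 2 = 13
H → I → B: 8 + 1 = 9
H → C → D → F → B: 6 + 2 + 6 + 3 = 17
H → D → F → B: 9 + 6 + 3 = 18
Best route has total 8.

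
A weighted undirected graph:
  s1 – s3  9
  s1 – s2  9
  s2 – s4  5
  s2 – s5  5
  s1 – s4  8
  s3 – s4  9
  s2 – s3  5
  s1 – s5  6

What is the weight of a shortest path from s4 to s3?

9

A few of the s4→s3 routes:
s4 -> s1 -> s3: 8 + 9 = 17
s4 -> s2 -> s3: 5 + 5 = 10
s4 -> s2 -> s1 -> s3: 5 + 9 + 9 = 23
s4 -> s3: 9
s4 -> s1 -> s2 -> s3: 8 + 9 + 5 = 22
s4 -> s1 -> s5 -> s2 -> s3: 8 + 6 + 5 + 5 = 24
Shortest: 9.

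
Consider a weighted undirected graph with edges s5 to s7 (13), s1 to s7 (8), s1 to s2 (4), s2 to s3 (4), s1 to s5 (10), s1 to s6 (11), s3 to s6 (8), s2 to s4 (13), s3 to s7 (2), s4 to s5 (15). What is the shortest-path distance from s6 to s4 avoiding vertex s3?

28

Candidate routes:
s6 - s1 - s5 - s4: 11 + 10 + 15 = 36
s6 - s1 - s2 - s4: 11 + 4 + 13 = 28
s6 - s1 - s7 - s5 - s4: 11 + 8 + 13 + 15 = 47
Shortest: 28.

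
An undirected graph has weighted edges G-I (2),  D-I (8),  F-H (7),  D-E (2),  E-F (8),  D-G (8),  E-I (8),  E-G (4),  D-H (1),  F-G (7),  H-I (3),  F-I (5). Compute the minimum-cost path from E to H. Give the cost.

Some routes from E to H:
E→D→I→H: 2 + 8 + 3 = 13
E→I→H: 8 + 3 = 11
E→G→I→H: 4 + 2 + 3 = 9
E→D→H: 2 + 1 = 3
E→G→D→H: 4 + 8 + 1 = 13
E→D→G→I→H: 2 + 8 + 2 + 3 = 15
Shortest: 3.

3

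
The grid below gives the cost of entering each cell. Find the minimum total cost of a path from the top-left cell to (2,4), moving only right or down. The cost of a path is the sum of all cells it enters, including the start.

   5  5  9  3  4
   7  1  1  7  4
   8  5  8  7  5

28

Path [0,0]→[0,1]→[1,1]→[1,2]→[1,3]→[1,4]→[2,4]: 5 + 5 + 1 + 1 + 7 + 4 + 5 = 28.
(Top row then right column would cost 35.)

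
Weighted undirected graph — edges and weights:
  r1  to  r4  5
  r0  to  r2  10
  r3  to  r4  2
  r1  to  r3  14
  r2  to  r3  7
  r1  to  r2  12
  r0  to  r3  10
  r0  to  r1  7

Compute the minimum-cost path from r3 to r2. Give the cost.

7

Some routes from r3 to r2:
r3→r0→r2: 10 + 10 = 20
r3→r4→r1→r0→r2: 2 + 5 + 7 + 10 = 24
r3→r1→r2: 14 + 12 = 26
r3→r2: 7
r3→r4→r1→r2: 2 + 5 + 12 = 19
Shortest: 7.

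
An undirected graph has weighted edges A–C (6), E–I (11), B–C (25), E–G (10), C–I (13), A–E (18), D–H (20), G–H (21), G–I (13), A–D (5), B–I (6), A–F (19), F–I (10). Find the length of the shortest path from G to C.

Checking several routes:
G -> E -> I -> C: 10 + 11 + 13 = 34
G -> I -> C: 13 + 13 = 26
G -> I -> B -> C: 13 + 6 + 25 = 44
G -> E -> A -> C: 10 + 18 + 6 = 34
Shortest: 26.

26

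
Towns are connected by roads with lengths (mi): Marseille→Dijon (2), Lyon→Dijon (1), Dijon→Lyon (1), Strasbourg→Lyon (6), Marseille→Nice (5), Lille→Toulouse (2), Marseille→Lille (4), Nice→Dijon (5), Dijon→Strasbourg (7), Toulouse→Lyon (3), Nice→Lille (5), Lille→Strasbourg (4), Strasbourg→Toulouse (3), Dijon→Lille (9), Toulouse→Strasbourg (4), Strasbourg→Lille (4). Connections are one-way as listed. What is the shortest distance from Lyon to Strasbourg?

8

Candidate routes:
Lyon→Dijon→Lille→Toulouse→Strasbourg: 1 + 9 + 2 + 4 = 16
Lyon→Dijon→Strasbourg: 1 + 7 = 8
Lyon→Dijon→Lille→Strasbourg: 1 + 9 + 4 = 14
Best route has total 8 mi.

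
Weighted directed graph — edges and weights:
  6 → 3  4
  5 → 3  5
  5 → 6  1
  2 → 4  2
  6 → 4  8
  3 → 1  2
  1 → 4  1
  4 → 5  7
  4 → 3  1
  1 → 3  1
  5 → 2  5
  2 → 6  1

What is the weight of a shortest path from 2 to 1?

5

A few of the 2→1 routes:
2 - 6 - 4 - 3 - 1: 1 + 8 + 1 + 2 = 12
2 - 4 - 5 - 6 - 3 - 1: 2 + 7 + 1 + 4 + 2 = 16
2 - 6 - 3 - 1: 1 + 4 + 2 = 7
2 - 4 - 3 - 1: 2 + 1 + 2 = 5
The minimum is 5.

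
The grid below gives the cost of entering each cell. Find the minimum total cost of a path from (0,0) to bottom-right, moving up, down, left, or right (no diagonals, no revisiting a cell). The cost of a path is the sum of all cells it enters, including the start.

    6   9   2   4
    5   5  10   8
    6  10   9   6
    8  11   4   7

Best path: r0c0→r0c1→r0c2→r0c3→r1c3→r2c3→r3c3
Cost: 6 + 9 + 2 + 4 + 8 + 6 + 7 = 42

42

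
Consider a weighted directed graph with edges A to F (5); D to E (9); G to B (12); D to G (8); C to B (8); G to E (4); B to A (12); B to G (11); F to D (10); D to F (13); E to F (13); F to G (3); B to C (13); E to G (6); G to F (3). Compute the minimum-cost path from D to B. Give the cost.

Candidate routes:
D → G → B: 8 + 12 = 20
D → F → G → B: 13 + 3 + 12 = 28
D → E → G → B: 9 + 6 + 12 = 27
D → E → F → G → B: 9 + 13 + 3 + 12 = 37
Shortest: 20.

20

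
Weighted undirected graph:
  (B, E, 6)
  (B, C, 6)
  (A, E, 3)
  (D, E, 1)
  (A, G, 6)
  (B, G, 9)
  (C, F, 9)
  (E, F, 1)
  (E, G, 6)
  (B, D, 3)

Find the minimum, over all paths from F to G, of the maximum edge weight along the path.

A few of the F→G routes:
F-E-A-G: max(1, 3, 6) = 6
F-E-G: max(1, 6) = 6
F-C-B-G: max(9, 6, 9) = 9
F-C-B-E-G: max(9, 6, 6, 6) = 9
Best route has worst link 6.

6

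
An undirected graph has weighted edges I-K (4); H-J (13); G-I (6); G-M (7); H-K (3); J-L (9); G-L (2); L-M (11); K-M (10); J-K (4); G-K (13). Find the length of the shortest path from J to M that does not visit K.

18

Paths from J to M avoiding K:
J -> L -> G -> M: 9 + 2 + 7 = 18
J -> L -> M: 9 + 11 = 20
Best route has total 18.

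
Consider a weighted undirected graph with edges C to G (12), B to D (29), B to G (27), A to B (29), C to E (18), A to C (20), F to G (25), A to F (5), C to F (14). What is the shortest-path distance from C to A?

19

Some routes from C to A:
C -> A: 20
C -> G -> B -> A: 12 + 27 + 29 = 68
C -> F -> A: 14 + 5 = 19
C -> G -> F -> A: 12 + 25 + 5 = 42
Shortest: 19.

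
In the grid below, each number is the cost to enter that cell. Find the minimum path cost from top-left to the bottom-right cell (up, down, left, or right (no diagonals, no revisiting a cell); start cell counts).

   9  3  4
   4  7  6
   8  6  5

27

Cheapest: r0c0→r0c1→r0c2→r1c2→r2c2
  9 + 3 + 4 + 6 + 5 = 27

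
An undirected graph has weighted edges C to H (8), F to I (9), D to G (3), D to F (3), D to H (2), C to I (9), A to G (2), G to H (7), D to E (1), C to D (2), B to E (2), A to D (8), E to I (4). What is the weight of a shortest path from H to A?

Some routes from H to A:
H -> G -> A: 7 + 2 = 9
H -> D -> G -> A: 2 + 3 + 2 = 7
H -> C -> D -> G -> A: 8 + 2 + 3 + 2 = 15
H -> D -> A: 2 + 8 = 10
Shortest: 7.

7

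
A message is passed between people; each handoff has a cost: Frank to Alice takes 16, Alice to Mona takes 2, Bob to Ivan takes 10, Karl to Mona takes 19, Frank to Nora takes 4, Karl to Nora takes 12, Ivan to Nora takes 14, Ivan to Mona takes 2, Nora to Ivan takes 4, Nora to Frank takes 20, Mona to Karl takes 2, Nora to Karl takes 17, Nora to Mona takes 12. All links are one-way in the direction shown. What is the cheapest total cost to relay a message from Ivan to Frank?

Paths from Ivan to Frank:
Ivan - Mona - Karl - Nora - Frank: 2 + 2 + 12 + 20 = 36
Ivan - Nora - Frank: 14 + 20 = 34
Best route has total 34.

34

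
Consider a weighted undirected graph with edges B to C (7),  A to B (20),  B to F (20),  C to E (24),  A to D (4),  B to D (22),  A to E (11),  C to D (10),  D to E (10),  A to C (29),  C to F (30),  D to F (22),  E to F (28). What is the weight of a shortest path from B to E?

A few of the B→E routes:
B-C-E: 7 + 24 = 31
B-C-D-E: 7 + 10 + 10 = 27
B-A-E: 20 + 11 = 31
Best route has total 27.

27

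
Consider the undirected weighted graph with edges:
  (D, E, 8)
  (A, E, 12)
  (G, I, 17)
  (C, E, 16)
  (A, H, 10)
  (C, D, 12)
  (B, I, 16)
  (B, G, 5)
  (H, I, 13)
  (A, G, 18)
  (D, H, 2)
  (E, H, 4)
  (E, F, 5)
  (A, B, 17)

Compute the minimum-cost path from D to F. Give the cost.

Some routes from D to F:
D→E→F: 8 + 5 = 13
D→H→A→E→F: 2 + 10 + 12 + 5 = 29
D→H→E→F: 2 + 4 + 5 = 11
Best route has total 11.

11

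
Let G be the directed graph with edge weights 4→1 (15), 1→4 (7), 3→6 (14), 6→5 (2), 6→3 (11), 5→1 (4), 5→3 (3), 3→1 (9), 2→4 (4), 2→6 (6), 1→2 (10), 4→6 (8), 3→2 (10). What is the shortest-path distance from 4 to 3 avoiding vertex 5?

19

Paths from 4 to 3 avoiding 5:
4 -> 1 -> 2 -> 6 -> 3: 15 + 10 + 6 + 11 = 42
4 -> 6 -> 3: 8 + 11 = 19
Best route has total 19.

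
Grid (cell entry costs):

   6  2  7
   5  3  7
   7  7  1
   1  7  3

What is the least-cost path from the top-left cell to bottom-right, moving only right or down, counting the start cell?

Cheapest: r0c0→r0c1→r1c1→r1c2→r2c2→r3c2
  6 + 2 + 3 + 7 + 1 + 3 = 22

22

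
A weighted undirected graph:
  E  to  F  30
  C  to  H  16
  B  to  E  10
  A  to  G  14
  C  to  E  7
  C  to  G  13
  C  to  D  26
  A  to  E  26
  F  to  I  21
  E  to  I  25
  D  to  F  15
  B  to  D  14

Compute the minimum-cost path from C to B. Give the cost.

Some routes from C to B:
C-G-A-E-B: 13 + 14 + 26 + 10 = 63
C-D-F-E-B: 26 + 15 + 30 + 10 = 81
C-E-F-D-B: 7 + 30 + 15 + 14 = 66
C-D-B: 26 + 14 = 40
C-E-B: 7 + 10 = 17
The minimum is 17.

17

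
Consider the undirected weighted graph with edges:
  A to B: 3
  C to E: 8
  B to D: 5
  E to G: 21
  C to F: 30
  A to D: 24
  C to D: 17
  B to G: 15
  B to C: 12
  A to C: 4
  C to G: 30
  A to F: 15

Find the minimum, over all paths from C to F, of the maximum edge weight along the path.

Checking several routes:
C→D→B→A→F: max(17, 5, 3, 15) = 17
C→A→F: max(4, 15) = 15
C→E→G→B→A→F: max(8, 21, 15, 3, 15) = 21
C→B→A→F: max(12, 3, 15) = 15
C→E→G→B→D→A→F: max(8, 21, 15, 5, 24, 15) = 24
C→D→A→F: max(17, 24, 15) = 24
Best route has worst link 15.

15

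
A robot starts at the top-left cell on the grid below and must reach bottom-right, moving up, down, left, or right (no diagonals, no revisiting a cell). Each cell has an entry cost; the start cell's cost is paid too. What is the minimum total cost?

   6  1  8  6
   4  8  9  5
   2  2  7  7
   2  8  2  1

24

Take [0,0] -> [1,0] -> [2,0] -> [2,1] -> [2,2] -> [3,2] -> [3,3] for a total of 6 + 4 + 2 + 2 + 7 + 2 + 1 = 24.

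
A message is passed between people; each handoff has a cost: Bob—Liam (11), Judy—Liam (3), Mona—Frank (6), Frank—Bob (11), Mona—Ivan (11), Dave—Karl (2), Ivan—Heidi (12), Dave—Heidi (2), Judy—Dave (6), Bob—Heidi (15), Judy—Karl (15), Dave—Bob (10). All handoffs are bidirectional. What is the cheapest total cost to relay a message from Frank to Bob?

11

Comparing a few candidate routes:
Frank→Mona→Ivan→Heidi→Dave→Judy→Liam→Bob: 6 + 11 + 12 + 2 + 6 + 3 + 11 = 51
Frank→Mona→Ivan→Heidi→Dave→Bob: 6 + 11 + 12 + 2 + 10 = 41
Frank→Bob: 11
Frank→Mona→Ivan→Heidi→Bob: 6 + 11 + 12 + 15 = 44
Best route has total 11.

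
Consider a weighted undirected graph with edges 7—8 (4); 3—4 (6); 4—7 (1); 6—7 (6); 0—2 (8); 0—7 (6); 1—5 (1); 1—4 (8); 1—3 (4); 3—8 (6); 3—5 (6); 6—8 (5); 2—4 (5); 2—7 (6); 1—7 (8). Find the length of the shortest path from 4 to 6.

7

Comparing a few candidate routes:
4→7→6: 1 + 6 = 7
4→1→7→6: 8 + 8 + 6 = 22
4→2→7→8→6: 5 + 6 + 4 + 5 = 20
4→2→7→6: 5 + 6 + 6 = 17
4→3→8→6: 6 + 6 + 5 = 17
4→7→8→6: 1 + 4 + 5 = 10
The minimum is 7.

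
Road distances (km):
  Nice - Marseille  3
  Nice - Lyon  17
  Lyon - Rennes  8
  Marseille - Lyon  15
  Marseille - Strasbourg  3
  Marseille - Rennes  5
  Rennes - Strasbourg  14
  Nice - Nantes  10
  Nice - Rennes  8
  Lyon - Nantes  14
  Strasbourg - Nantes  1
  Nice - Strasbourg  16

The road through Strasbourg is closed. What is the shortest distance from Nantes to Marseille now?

13

A few of the Nantes→Marseille routes:
Nantes - Nice - Marseille: 10 + 3 = 13
Nantes - Nice - Rennes - Marseille: 10 + 8 + 5 = 23
Nantes - Lyon - Rennes - Marseille: 14 + 8 + 5 = 27
Best route has total 13 km.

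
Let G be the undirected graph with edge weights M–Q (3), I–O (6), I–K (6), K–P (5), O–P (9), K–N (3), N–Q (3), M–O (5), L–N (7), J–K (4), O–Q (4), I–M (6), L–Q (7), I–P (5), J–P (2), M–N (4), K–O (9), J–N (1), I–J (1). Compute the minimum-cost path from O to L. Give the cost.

A few of the O→L routes:
O→M→Q→L: 5 + 3 + 7 = 15
O→I→J→N→L: 6 + 1 + 1 + 7 = 15
O→Q→L: 4 + 7 = 11
O→Q→N→L: 4 + 3 + 7 = 14
O→I→J→N→Q→L: 6 + 1 + 1 + 3 + 7 = 18
O→M→N→L: 5 + 4 + 7 = 16
The minimum is 11.

11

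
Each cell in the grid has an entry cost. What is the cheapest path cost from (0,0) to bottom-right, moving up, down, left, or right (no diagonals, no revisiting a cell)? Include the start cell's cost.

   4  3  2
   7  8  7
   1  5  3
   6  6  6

Take r0c0 r0c1 r0c2 r1c2 r2c2 r3c2 for a total of 4 + 3 + 2 + 7 + 3 + 6 = 25.

25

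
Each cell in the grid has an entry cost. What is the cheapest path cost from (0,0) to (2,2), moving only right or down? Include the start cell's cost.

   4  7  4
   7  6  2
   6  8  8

One optimal route is r0c0 -> r0c1 -> r0c2 -> r1c2 -> r2c2.
Its cost is 4 + 7 + 4 + 2 + 8 = 25.

25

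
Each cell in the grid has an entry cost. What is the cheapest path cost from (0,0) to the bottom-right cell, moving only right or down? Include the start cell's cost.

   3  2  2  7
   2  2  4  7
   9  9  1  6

18

Cheapest: [0,0] [0,1] [0,2] [1,2] [2,2] [2,3]
  3 + 2 + 2 + 4 + 1 + 6 = 18
For comparison, the top-then-right route costs 27.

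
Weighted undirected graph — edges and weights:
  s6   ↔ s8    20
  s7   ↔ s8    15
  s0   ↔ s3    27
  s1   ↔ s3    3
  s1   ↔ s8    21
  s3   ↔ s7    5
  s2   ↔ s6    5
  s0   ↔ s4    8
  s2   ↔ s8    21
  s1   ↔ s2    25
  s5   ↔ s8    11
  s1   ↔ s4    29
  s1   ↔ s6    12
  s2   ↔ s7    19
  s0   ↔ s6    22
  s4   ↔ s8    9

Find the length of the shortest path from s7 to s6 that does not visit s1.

Comparing a few candidate routes:
s7-s2-s6: 19 + 5 = 24
s7-s8-s2-s6: 15 + 21 + 5 = 41
s7-s2-s8-s6: 19 + 21 + 20 = 60
s7-s8-s4-s0-s6: 15 + 9 + 8 + 22 = 54
s7-s3-s0-s6: 5 + 27 + 22 = 54
s7-s8-s6: 15 + 20 = 35
The minimum is 24.

24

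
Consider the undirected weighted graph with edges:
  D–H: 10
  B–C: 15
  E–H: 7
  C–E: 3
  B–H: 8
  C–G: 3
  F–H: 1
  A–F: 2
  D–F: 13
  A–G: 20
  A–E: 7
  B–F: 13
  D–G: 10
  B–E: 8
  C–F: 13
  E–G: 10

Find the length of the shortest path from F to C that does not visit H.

12

A few of the F→C routes:
F → A → E → C: 2 + 7 + 3 = 12
F → A → E → G → C: 2 + 7 + 10 + 3 = 22
F → D → G → C: 13 + 10 + 3 = 26
F → C: 13
F → B → E → C: 13 + 8 + 3 = 24
F → A → G → C: 2 + 20 + 3 = 25
Shortest: 12.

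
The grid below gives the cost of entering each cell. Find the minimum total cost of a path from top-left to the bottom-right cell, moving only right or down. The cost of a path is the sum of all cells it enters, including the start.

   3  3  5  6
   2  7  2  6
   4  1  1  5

Take r0c0 -> r1c0 -> r2c0 -> r2c1 -> r2c2 -> r2c3 for a total of 3 + 2 + 4 + 1 + 1 + 5 = 16.

16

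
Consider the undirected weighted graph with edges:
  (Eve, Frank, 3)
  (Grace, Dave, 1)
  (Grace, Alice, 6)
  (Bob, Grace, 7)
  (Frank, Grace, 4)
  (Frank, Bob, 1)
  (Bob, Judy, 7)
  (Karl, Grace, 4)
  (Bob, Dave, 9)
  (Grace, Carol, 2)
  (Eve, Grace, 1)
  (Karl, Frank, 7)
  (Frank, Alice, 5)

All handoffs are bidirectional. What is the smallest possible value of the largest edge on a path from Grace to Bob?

3

A few of the Grace→Bob routes:
Grace -> Frank -> Bob: max(4, 1) = 4
Grace -> Eve -> Frank -> Bob: max(1, 3, 1) = 3
Grace -> Alice -> Frank -> Bob: max(6, 5, 1) = 6
Smallest bottleneck: 3.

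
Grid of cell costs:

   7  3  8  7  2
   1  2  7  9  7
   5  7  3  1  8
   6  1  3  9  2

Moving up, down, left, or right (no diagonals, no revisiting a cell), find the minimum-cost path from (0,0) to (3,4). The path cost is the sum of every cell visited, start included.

31

One optimal route is r0c0 → r1c0 → r1c1 → r1c2 → r2c2 → r2c3 → r2c4 → r3c4.
Its cost is 7 + 1 + 2 + 7 + 3 + 1 + 8 + 2 = 31.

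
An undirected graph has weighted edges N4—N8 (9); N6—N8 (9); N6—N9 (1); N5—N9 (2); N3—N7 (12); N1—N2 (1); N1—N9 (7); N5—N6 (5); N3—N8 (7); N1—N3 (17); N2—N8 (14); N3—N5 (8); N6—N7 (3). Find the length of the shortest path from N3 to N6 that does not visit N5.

Some routes from N3 to N6 avoiding N5:
N3 - N8 - N2 - N1 - N9 - N6: 7 + 14 + 1 + 7 + 1 = 30
N3 - N1 - N9 - N6: 17 + 7 + 1 = 25
N3 - N7 - N6: 12 + 3 = 15
N3 - N8 - N6: 7 + 9 = 16
Best route has total 15.

15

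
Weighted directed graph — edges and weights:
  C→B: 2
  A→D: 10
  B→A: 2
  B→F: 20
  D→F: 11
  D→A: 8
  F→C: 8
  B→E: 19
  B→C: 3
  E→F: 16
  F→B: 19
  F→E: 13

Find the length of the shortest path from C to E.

21

Candidate routes:
C - B - A - D - F - E: 2 + 2 + 10 + 11 + 13 = 38
C - B - F - E: 2 + 20 + 13 = 35
C - B - E: 2 + 19 = 21
The minimum is 21.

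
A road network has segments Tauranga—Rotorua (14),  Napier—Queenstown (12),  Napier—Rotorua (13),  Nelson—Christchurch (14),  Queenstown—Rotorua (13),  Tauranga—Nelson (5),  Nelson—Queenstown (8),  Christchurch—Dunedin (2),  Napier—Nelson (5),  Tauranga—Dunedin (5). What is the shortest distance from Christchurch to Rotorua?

21

Some routes from Christchurch to Rotorua:
Christchurch - Nelson - Napier - Rotorua: 14 + 5 + 13 = 32
Christchurch - Dunedin - Tauranga - Rotorua: 2 + 5 + 14 = 21
Christchurch - Dunedin - Tauranga - Nelson - Napier - Rotorua: 2 + 5 + 5 + 5 + 13 = 30
Shortest: 21 mi.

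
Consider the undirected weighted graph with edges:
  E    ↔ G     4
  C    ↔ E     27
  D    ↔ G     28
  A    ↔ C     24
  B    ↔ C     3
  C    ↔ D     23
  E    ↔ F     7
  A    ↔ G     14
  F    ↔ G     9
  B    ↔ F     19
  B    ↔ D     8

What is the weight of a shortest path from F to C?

22

A few of the F→C routes:
F → G → A → C: 9 + 14 + 24 = 47
F → E → C: 7 + 27 = 34
F → E → G → A → C: 7 + 4 + 14 + 24 = 49
F → B → C: 19 + 3 = 22
F → G → E → C: 9 + 4 + 27 = 40
F → G → D → B → C: 9 + 28 + 8 + 3 = 48
Shortest: 22.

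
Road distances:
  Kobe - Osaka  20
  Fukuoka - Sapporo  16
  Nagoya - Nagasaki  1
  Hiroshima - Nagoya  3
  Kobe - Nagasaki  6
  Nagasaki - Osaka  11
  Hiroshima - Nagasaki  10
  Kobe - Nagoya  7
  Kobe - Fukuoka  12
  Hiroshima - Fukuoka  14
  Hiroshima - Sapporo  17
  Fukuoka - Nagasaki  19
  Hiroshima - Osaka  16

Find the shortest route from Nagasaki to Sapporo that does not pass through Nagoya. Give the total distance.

27

Comparing a few candidate routes:
Nagasaki - Kobe - Fukuoka - Hiroshima - Sapporo: 6 + 12 + 14 + 17 = 49
Nagasaki - Osaka - Hiroshima - Sapporo: 11 + 16 + 17 = 44
Nagasaki - Fukuoka - Sapporo: 19 + 16 = 35
Nagasaki - Kobe - Fukuoka - Sapporo: 6 + 12 + 16 = 34
Nagasaki - Hiroshima - Fukuoka - Sapporo: 10 + 14 + 16 = 40
Nagasaki - Hiroshima - Sapporo: 10 + 17 = 27
Shortest: 27.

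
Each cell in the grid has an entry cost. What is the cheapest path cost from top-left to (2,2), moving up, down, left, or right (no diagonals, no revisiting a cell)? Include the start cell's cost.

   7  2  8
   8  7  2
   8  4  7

25

One optimal route is (0,0) -> (0,1) -> (1,1) -> (1,2) -> (2,2).
Its cost is 7 + 2 + 7 + 2 + 7 = 25.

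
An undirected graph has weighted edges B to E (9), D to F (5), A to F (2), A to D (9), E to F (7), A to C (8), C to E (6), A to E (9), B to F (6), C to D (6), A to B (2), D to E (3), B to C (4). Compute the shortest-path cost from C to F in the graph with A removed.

Checking several routes:
C→B→F: 4 + 6 = 10
C→D→F: 6 + 5 = 11
C→E→F: 6 + 7 = 13
C→E→D→F: 6 + 3 + 5 = 14
Shortest: 10.

10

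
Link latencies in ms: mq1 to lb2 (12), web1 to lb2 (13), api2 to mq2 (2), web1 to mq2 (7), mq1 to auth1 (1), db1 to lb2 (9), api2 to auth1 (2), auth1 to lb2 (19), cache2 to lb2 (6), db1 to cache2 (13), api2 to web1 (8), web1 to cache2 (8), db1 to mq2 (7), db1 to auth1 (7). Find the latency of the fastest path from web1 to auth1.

10

Some routes from web1 to auth1:
web1 → mq2 → db1 → auth1: 7 + 7 + 7 = 21
web1 → api2 → mq2 → db1 → auth1: 8 + 2 + 7 + 7 = 24
web1 → api2 → auth1: 8 + 2 = 10
web1 → lb2 → mq1 → auth1: 13 + 12 + 1 = 26
web1 → mq2 → api2 → auth1: 7 + 2 + 2 = 11
The minimum is 10 ms.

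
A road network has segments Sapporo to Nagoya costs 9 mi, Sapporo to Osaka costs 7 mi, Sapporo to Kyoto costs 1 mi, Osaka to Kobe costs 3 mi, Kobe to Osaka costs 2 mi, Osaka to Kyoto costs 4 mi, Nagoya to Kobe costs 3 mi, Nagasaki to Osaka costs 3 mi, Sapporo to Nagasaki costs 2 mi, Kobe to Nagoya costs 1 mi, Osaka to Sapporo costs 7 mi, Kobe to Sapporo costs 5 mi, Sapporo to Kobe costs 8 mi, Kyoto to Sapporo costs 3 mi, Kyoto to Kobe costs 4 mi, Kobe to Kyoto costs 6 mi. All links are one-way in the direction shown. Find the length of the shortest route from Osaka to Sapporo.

Checking several routes:
Osaka - Kobe - Sapporo: 3 + 5 = 8
Osaka - Sapporo: 7
Osaka - Kobe - Kyoto - Sapporo: 3 + 6 + 3 = 12
Osaka - Kyoto - Sapporo: 4 + 3 = 7
The minimum is 7 mi.

7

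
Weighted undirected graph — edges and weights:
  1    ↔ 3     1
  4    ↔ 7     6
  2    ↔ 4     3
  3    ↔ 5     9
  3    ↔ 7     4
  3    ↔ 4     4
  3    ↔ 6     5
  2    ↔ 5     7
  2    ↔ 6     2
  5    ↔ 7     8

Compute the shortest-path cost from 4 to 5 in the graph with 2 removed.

Candidate routes:
4 - 7 - 3 - 5: 6 + 4 + 9 = 19
4 - 3 - 7 - 5: 4 + 4 + 8 = 16
4 - 3 - 5: 4 + 9 = 13
4 - 7 - 5: 6 + 8 = 14
Best route has total 13.

13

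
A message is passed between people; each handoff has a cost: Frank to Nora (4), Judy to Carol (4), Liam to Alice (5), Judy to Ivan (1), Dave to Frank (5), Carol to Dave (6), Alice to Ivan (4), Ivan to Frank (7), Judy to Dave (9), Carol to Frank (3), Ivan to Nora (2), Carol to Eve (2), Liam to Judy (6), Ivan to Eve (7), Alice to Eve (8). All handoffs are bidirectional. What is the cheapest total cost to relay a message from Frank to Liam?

13

Comparing a few candidate routes:
Frank-Carol-Judy-Liam: 3 + 4 + 6 = 13
Frank-Ivan-Judy-Liam: 7 + 1 + 6 = 14
Frank-Nora-Ivan-Judy-Liam: 4 + 2 + 1 + 6 = 13
Frank-Nora-Ivan-Alice-Liam: 4 + 2 + 4 + 5 = 15
Frank-Ivan-Alice-Liam: 7 + 4 + 5 = 16
Best route has total 13.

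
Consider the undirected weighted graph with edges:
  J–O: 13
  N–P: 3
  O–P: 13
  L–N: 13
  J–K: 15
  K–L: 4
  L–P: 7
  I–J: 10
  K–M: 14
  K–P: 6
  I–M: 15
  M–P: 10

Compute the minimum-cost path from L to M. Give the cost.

17

Comparing a few candidate routes:
L → N → P → M: 13 + 3 + 10 = 26
L → N → P → K → M: 13 + 3 + 6 + 14 = 36
L → P → K → M: 7 + 6 + 14 = 27
L → P → M: 7 + 10 = 17
L → K → P → M: 4 + 6 + 10 = 20
L → K → M: 4 + 14 = 18
Best route has total 17.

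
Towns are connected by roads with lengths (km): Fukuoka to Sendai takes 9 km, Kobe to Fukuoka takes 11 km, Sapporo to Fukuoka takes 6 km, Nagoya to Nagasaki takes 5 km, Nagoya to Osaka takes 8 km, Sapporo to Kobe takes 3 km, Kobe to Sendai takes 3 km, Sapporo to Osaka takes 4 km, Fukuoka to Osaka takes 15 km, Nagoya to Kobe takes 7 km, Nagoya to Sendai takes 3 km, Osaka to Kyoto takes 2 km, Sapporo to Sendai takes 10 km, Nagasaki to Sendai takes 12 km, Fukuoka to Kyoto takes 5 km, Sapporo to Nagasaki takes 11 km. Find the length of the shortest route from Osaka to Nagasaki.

13

Comparing a few candidate routes:
Osaka → Sapporo → Kobe → Sendai → Nagoya → Nagasaki: 4 + 3 + 3 + 3 + 5 = 18
Osaka → Sapporo → Nagasaki: 4 + 11 = 15
Osaka → Nagoya → Nagasaki: 8 + 5 = 13
The minimum is 13 km.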